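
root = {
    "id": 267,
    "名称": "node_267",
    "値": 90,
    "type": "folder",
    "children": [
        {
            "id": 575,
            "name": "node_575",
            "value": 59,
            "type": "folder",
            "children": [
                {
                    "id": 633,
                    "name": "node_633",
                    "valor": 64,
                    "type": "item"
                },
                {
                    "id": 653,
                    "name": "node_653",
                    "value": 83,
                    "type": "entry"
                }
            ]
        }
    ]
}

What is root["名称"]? "node_267"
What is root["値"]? 90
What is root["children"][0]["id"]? 575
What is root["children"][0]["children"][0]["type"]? "item"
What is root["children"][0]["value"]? 59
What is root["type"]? "folder"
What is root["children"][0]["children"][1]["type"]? "entry"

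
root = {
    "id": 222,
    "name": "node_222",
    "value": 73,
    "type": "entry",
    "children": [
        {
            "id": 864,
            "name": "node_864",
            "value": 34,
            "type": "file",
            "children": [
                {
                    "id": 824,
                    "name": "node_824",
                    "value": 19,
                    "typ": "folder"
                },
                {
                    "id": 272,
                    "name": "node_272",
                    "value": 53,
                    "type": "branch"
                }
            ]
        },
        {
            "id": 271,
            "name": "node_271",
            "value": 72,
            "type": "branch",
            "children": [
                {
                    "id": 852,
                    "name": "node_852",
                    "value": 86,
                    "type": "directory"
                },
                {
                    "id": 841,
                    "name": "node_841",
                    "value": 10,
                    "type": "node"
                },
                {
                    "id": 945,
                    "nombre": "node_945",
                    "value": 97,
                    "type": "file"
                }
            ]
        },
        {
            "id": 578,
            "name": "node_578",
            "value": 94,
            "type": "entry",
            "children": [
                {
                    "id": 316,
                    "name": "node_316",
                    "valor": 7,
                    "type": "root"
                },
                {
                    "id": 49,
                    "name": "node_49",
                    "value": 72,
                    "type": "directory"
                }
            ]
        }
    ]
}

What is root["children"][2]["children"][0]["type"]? "root"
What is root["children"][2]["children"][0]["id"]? 316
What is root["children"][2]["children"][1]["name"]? "node_49"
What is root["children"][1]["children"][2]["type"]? "file"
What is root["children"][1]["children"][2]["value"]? 97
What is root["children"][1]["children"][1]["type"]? "node"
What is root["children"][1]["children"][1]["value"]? 10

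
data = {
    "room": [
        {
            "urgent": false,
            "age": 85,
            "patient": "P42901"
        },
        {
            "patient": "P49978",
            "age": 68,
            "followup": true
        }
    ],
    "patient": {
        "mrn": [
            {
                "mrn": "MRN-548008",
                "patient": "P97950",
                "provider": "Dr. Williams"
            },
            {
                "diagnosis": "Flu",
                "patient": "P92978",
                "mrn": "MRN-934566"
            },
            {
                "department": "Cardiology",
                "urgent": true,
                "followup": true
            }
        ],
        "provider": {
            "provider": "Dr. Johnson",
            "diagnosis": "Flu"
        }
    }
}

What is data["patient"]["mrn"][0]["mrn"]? "MRN-548008"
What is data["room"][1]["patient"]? "P49978"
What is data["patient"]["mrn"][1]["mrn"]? "MRN-934566"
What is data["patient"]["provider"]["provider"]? "Dr. Johnson"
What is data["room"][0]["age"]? 85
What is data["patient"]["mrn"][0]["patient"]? "P97950"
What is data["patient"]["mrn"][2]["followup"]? True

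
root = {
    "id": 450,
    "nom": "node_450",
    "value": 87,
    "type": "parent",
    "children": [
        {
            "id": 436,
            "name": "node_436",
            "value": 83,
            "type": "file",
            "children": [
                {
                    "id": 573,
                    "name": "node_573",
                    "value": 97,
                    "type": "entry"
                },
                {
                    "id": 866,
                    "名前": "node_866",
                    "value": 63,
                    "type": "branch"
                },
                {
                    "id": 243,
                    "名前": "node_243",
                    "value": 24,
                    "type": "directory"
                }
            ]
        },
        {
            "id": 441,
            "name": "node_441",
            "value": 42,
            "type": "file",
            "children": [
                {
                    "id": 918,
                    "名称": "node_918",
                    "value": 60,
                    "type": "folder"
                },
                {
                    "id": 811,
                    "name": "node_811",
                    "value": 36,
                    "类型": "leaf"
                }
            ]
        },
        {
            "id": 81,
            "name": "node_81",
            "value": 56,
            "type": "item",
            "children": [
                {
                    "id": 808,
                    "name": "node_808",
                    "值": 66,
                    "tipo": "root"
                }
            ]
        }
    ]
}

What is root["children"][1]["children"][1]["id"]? 811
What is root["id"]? 450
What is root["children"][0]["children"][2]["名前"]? "node_243"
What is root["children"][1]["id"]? 441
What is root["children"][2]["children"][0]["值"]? 66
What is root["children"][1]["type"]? "file"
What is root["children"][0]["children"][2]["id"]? 243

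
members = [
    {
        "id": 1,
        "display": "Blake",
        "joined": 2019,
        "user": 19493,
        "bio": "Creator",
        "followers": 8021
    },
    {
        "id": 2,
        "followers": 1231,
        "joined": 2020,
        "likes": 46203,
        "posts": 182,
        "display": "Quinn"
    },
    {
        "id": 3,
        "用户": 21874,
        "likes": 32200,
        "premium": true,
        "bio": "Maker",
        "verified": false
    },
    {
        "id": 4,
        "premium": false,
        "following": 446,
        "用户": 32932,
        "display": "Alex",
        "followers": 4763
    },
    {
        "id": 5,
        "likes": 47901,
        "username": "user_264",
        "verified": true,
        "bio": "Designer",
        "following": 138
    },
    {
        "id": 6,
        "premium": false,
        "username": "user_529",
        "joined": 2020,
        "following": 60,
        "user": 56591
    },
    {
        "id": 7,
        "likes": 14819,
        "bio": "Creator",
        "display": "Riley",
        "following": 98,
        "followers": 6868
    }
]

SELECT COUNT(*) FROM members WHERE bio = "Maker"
1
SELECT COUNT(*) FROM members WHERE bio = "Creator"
2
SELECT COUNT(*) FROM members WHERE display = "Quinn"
1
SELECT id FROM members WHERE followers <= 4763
[2, 4]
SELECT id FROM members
[1, 2, 3, 4, 5, 6, 7]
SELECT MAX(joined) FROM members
2020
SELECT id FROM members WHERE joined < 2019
[]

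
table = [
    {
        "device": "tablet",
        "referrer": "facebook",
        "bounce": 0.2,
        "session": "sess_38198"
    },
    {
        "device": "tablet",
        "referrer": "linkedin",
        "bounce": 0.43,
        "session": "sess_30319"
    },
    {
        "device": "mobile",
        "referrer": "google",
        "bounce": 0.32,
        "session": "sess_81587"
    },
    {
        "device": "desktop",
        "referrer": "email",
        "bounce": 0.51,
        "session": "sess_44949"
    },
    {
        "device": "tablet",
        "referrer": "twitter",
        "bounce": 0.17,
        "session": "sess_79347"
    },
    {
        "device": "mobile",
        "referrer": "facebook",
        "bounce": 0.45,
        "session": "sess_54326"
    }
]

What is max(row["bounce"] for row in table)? 0.51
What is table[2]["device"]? "mobile"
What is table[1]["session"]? "sess_30319"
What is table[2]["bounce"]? 0.32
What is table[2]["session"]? "sess_81587"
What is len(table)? 6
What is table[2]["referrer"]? "google"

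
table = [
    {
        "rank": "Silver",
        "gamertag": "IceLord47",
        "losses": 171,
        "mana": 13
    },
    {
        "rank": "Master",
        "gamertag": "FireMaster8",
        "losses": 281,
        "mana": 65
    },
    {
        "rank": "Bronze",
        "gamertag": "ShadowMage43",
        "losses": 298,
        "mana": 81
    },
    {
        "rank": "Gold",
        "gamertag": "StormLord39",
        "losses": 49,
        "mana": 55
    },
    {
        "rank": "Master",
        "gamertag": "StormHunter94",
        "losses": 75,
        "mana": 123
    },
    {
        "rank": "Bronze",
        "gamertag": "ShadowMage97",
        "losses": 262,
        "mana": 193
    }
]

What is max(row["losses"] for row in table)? 298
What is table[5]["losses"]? 262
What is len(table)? 6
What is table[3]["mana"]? 55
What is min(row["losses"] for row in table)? 49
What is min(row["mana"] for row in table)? 13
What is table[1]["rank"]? "Master"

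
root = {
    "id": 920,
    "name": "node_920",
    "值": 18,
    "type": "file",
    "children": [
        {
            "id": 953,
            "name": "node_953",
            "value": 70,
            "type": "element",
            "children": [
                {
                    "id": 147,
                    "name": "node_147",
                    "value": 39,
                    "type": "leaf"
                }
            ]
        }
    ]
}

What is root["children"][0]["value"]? 70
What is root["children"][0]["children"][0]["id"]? 147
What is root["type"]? "file"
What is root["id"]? 920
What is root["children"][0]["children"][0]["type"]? "leaf"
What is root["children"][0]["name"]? "node_953"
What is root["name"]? "node_920"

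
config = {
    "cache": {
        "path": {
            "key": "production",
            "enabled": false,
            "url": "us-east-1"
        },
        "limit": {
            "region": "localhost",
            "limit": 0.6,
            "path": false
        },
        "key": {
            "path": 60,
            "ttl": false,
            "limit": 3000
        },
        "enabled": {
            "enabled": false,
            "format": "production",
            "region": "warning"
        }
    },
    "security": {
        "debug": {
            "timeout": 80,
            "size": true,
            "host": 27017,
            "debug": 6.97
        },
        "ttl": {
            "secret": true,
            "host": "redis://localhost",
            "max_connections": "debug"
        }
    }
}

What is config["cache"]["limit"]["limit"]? 0.6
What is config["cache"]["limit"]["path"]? False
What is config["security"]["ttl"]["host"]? "redis://localhost"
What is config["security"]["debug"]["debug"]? 6.97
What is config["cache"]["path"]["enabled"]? False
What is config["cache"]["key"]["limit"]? 3000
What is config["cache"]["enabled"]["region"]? "warning"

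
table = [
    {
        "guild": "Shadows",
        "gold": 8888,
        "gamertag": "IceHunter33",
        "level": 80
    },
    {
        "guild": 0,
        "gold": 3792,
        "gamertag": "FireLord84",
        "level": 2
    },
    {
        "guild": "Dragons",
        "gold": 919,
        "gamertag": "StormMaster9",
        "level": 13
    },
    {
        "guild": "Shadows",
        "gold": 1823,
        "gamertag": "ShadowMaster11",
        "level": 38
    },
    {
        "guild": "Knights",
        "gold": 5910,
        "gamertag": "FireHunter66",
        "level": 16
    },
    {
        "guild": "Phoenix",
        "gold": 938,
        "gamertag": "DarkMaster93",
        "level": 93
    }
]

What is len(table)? 6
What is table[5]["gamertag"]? "DarkMaster93"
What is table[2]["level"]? 13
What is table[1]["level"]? 2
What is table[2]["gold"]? 919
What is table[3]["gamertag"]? "ShadowMaster11"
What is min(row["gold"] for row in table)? 919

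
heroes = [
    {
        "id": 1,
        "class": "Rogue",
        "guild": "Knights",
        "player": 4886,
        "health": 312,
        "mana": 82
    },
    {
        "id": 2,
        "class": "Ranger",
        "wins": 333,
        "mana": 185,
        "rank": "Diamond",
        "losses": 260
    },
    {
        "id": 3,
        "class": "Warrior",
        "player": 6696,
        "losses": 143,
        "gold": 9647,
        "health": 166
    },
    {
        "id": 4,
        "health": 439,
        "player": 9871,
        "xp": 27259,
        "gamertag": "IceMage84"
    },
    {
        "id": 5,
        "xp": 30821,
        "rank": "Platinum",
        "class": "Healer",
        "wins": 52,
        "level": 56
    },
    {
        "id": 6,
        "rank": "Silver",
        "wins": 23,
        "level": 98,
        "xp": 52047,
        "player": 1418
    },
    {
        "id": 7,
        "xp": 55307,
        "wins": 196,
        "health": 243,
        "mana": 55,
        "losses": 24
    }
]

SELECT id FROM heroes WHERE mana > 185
[]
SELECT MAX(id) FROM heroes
7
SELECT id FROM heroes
[1, 2, 3, 4, 5, 6, 7]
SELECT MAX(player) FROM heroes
9871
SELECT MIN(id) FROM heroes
1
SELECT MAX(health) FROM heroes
439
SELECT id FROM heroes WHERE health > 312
[4]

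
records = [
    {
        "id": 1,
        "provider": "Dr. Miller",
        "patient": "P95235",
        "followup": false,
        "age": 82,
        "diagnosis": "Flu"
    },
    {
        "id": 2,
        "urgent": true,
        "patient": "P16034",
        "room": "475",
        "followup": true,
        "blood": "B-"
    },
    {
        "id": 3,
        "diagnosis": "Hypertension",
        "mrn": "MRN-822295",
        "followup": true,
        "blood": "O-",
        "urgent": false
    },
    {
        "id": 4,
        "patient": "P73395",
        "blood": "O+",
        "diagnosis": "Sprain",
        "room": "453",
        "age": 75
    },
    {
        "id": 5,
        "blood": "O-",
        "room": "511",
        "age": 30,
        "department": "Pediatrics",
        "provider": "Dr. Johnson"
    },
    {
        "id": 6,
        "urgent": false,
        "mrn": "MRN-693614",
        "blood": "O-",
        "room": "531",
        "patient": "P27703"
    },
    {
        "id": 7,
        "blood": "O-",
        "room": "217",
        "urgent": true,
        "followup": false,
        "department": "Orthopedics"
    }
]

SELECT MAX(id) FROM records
7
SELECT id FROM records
[1, 2, 3, 4, 5, 6, 7]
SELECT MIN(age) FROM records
30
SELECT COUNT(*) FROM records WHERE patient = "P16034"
1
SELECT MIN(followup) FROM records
False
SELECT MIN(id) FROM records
1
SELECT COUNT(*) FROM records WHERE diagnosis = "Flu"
1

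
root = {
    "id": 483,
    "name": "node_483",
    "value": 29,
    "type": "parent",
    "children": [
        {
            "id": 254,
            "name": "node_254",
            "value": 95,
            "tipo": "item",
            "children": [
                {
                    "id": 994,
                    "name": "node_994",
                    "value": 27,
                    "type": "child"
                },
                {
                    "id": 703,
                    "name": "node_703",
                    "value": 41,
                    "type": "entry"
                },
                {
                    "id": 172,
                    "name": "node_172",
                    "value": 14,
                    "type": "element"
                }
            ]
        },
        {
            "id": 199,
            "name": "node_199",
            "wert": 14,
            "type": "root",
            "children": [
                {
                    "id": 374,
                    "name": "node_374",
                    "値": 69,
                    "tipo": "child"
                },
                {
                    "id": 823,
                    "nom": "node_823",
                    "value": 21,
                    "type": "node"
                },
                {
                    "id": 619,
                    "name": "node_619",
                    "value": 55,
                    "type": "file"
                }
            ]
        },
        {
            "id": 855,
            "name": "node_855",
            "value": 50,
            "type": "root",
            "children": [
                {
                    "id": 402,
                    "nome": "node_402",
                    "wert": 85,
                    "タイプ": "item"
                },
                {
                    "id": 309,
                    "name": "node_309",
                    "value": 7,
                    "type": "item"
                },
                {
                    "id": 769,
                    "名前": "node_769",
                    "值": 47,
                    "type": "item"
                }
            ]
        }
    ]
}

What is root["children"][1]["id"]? 199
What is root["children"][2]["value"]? 50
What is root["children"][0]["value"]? 95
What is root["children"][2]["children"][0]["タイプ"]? "item"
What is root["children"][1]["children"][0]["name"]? "node_374"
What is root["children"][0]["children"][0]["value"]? 27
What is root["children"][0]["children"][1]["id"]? 703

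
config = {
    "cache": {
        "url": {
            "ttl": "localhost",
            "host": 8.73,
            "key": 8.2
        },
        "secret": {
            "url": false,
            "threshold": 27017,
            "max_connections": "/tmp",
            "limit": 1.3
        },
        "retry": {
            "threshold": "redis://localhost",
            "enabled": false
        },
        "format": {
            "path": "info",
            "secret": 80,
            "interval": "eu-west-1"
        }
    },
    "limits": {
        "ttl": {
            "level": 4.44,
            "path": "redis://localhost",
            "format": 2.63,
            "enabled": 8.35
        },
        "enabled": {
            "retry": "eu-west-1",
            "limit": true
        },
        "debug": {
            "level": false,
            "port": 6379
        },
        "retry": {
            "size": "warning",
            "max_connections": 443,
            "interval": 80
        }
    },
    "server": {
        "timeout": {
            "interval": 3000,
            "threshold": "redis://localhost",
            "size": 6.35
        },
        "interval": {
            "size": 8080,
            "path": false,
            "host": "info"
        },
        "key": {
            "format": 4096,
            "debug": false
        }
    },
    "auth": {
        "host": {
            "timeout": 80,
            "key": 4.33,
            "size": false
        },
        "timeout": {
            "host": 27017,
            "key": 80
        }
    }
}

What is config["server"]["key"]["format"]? 4096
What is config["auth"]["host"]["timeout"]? 80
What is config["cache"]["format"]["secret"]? 80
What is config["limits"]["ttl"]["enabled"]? 8.35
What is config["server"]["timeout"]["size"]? 6.35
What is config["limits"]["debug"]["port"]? 6379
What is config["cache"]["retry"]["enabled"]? False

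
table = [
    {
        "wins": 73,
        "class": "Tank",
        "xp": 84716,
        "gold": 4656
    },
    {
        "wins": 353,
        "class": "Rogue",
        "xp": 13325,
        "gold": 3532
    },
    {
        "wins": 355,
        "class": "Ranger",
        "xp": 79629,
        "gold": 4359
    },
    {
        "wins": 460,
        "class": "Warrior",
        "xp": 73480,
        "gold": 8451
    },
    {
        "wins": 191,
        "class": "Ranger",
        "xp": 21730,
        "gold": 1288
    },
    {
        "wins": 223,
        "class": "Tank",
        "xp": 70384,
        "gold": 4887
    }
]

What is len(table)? 6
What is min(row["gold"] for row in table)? 1288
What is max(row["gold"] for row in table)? 8451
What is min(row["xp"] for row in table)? 13325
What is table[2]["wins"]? 355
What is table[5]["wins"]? 223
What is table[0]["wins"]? 73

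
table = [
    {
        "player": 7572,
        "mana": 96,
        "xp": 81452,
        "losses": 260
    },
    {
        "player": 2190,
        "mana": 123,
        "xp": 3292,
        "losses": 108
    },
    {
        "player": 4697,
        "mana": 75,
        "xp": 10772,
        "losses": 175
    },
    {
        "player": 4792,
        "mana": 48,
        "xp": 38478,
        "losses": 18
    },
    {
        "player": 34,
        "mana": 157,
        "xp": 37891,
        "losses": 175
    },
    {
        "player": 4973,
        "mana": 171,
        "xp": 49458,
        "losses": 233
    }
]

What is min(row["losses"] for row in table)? 18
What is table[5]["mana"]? 171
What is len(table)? 6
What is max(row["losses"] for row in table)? 260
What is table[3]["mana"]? 48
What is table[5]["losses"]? 233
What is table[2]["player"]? 4697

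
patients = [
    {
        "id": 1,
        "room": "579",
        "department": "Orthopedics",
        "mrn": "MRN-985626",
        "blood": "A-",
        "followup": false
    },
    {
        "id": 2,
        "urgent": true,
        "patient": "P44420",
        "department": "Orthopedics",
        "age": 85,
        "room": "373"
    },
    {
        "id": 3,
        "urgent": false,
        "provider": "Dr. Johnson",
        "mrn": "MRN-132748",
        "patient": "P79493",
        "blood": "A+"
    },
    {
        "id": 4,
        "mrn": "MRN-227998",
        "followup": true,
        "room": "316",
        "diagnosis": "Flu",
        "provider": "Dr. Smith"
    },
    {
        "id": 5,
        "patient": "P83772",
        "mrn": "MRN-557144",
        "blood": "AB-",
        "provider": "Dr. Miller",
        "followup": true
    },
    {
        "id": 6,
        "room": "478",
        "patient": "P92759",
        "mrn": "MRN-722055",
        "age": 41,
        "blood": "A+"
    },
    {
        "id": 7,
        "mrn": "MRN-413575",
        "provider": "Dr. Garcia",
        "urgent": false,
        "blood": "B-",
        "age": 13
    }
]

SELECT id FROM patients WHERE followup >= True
[4, 5]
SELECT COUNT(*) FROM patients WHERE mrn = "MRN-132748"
1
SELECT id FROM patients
[1, 2, 3, 4, 5, 6, 7]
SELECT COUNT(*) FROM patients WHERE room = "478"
1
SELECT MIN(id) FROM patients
1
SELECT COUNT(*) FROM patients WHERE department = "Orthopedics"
2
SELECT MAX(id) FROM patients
7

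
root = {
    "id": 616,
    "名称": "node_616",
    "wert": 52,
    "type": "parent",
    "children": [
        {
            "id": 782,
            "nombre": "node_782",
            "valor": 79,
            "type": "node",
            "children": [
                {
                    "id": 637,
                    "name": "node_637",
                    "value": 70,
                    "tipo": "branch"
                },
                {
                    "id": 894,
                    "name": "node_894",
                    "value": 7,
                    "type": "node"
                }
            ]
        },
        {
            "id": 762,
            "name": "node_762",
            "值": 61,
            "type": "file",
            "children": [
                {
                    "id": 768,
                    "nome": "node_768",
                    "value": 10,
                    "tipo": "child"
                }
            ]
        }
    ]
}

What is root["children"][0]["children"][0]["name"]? "node_637"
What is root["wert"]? 52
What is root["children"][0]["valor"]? 79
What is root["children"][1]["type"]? "file"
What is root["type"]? "parent"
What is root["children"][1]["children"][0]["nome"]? "node_768"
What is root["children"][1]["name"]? "node_762"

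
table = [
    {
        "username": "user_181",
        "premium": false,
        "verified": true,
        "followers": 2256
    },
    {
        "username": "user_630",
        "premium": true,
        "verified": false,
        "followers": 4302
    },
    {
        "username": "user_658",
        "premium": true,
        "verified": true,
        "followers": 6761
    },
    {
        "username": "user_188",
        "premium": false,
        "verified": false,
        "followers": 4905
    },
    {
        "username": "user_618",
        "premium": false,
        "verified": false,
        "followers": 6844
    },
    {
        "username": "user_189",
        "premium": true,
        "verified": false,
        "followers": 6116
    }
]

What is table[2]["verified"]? True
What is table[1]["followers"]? 4302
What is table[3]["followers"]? 4905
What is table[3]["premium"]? False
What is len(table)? 6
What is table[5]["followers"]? 6116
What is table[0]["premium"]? False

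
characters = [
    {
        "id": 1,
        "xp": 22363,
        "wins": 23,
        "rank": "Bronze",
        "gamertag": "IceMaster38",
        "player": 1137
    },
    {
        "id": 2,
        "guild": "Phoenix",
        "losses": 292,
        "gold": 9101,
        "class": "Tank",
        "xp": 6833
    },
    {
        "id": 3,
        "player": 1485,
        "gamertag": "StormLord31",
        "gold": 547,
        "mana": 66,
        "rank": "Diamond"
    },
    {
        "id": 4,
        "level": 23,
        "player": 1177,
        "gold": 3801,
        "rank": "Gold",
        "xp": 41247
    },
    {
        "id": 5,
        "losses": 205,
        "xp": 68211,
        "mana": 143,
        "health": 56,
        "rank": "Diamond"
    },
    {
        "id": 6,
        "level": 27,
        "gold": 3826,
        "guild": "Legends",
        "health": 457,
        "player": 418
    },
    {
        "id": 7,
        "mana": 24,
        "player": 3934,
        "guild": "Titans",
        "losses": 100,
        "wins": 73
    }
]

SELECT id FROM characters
[1, 2, 3, 4, 5, 6, 7]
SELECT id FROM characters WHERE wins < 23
[]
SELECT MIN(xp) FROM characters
6833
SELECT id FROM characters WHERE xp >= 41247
[4, 5]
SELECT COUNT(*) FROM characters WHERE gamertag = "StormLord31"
1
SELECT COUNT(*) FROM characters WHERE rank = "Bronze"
1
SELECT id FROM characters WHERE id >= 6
[6, 7]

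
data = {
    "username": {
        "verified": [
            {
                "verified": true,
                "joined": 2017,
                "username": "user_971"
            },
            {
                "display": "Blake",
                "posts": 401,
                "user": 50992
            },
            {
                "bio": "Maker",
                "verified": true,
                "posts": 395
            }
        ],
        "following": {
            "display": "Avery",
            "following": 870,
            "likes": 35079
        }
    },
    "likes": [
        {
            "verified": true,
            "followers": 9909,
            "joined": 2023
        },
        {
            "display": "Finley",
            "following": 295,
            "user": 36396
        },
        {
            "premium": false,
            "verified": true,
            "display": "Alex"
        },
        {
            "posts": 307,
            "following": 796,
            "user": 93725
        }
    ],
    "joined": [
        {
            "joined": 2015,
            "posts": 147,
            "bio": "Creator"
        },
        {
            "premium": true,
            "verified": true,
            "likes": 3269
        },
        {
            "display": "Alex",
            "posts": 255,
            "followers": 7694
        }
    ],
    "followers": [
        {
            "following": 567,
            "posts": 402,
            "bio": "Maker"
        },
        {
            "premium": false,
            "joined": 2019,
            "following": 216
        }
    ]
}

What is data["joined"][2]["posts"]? 255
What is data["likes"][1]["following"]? 295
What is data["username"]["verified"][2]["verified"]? True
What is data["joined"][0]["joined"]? 2015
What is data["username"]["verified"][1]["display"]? "Blake"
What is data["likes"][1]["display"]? "Finley"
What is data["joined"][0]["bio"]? "Creator"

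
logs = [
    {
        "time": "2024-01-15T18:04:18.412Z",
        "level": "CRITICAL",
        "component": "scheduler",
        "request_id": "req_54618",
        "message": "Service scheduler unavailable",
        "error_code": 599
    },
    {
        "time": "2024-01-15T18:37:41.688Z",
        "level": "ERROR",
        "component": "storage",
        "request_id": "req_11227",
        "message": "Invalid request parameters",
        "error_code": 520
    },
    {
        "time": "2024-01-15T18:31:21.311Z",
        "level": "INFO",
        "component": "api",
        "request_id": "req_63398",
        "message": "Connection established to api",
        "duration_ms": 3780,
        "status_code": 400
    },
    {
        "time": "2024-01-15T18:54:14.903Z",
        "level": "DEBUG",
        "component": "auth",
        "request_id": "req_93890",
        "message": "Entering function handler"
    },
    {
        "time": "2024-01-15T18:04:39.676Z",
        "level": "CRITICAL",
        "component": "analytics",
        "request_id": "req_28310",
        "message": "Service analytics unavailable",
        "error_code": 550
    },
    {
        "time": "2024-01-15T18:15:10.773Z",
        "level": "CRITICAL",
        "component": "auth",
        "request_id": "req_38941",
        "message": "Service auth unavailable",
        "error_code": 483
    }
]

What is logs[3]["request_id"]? "req_93890"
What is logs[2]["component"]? "api"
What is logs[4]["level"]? "CRITICAL"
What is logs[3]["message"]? "Entering function handler"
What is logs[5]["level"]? "CRITICAL"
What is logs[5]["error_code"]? 483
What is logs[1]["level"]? "ERROR"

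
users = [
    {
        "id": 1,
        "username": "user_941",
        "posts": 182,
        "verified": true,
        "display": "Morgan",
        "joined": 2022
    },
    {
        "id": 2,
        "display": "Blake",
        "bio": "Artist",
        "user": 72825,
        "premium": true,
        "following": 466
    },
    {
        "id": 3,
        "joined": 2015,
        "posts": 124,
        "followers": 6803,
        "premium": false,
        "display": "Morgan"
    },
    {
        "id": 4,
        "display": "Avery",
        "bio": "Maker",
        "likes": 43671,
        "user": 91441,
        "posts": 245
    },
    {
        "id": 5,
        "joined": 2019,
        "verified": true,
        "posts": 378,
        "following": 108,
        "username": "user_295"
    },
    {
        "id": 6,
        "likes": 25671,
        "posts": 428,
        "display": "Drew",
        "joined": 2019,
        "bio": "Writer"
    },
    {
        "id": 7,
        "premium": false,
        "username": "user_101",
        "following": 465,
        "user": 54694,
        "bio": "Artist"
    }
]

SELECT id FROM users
[1, 2, 3, 4, 5, 6, 7]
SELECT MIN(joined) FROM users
2015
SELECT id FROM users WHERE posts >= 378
[5, 6]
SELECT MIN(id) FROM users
1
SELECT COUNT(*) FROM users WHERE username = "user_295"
1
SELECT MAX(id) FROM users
7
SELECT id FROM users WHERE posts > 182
[4, 5, 6]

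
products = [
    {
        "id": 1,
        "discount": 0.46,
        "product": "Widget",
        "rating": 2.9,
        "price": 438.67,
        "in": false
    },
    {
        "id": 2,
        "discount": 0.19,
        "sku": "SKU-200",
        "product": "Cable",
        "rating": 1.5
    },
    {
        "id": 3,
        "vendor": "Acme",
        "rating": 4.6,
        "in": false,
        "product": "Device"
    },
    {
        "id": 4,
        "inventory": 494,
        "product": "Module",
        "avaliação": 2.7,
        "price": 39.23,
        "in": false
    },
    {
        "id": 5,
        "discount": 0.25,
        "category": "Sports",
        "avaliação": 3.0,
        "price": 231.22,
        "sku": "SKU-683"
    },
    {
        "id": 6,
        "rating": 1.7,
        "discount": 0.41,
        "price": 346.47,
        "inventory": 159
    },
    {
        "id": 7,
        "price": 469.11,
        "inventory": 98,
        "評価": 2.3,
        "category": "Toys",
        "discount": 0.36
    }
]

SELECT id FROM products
[1, 2, 3, 4, 5, 6, 7]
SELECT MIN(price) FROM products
39.23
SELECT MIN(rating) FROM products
1.5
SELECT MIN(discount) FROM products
0.19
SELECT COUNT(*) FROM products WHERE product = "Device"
1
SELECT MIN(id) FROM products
1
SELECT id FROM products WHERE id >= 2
[2, 3, 4, 5, 6, 7]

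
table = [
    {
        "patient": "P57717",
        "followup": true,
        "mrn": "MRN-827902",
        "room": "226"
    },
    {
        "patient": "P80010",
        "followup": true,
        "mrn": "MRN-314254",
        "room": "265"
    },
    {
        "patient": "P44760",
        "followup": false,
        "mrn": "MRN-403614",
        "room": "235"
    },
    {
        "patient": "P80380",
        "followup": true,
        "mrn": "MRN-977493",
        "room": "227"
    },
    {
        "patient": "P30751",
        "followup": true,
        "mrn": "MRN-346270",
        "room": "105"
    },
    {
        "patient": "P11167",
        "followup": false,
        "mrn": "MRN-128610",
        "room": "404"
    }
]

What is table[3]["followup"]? True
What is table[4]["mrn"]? "MRN-346270"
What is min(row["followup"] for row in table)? False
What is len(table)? 6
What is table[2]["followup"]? False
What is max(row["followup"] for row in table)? True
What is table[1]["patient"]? "P80010"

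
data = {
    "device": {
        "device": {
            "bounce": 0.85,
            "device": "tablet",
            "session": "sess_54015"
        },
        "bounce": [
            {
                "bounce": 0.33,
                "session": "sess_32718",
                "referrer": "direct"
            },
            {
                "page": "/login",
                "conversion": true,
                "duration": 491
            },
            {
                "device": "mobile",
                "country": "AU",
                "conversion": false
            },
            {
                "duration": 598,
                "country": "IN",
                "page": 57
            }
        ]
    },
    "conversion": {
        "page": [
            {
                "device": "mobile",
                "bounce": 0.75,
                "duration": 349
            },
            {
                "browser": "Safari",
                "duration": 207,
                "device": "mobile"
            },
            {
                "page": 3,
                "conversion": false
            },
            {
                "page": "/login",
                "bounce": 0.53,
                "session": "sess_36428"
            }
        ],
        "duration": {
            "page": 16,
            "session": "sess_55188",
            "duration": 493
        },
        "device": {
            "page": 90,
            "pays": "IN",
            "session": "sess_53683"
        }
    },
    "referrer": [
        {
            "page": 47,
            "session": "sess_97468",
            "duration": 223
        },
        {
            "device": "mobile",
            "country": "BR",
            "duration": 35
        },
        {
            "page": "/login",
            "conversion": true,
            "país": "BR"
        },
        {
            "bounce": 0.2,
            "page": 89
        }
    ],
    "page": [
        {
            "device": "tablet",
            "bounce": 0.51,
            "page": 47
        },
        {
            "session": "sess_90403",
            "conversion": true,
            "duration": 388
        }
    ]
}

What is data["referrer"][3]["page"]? 89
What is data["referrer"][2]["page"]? "/login"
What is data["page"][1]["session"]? "sess_90403"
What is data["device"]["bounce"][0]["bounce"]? 0.33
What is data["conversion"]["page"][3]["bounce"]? 0.53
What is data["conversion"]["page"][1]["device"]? "mobile"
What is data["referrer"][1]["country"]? "BR"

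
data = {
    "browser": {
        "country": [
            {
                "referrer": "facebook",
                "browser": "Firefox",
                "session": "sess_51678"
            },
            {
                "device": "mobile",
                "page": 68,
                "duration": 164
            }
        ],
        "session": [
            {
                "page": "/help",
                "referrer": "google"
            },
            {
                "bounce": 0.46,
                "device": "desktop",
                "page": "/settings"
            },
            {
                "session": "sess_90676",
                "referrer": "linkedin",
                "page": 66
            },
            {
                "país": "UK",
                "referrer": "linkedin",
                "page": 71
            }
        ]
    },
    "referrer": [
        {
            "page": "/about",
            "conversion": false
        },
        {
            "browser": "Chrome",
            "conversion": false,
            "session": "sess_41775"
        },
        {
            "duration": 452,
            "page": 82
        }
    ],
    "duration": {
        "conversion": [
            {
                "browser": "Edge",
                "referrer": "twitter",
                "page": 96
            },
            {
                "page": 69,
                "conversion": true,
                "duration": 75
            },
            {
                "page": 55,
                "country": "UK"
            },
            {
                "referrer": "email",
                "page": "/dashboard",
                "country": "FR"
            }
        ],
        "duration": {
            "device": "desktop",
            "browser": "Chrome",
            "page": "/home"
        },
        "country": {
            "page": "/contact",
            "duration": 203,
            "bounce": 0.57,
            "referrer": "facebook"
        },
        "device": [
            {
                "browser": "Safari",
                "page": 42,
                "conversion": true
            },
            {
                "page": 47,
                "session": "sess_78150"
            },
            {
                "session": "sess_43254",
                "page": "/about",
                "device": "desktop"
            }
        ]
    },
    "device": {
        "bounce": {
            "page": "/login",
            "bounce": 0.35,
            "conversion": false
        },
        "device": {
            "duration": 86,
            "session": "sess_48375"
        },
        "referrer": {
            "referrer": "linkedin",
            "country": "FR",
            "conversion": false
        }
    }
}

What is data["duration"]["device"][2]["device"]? "desktop"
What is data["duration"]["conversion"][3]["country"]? "FR"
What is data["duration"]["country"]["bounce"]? 0.57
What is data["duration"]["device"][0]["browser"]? "Safari"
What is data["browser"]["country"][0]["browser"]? "Firefox"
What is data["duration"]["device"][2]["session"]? "sess_43254"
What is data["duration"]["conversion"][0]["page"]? 96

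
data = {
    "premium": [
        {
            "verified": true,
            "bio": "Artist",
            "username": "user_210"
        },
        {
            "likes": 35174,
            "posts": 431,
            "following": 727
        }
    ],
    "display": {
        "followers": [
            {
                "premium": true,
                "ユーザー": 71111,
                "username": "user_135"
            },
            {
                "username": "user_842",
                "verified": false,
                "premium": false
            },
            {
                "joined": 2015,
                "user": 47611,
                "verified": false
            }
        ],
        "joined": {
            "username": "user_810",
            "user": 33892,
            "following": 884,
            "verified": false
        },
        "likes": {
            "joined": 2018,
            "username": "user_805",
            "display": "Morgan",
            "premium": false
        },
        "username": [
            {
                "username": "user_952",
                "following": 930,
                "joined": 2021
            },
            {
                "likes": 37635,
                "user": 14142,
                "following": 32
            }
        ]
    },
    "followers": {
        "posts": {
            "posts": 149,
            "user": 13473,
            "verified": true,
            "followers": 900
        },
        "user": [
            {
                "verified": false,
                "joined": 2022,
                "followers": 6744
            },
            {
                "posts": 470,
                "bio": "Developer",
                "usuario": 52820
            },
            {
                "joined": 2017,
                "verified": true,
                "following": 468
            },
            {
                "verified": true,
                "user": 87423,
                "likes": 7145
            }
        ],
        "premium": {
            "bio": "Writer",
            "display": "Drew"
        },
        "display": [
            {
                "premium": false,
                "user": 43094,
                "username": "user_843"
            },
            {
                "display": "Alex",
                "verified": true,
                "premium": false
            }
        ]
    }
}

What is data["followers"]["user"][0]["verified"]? False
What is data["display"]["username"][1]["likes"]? 37635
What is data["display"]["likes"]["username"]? "user_805"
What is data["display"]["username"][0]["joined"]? 2021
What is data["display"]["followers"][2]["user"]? 47611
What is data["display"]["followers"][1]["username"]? "user_842"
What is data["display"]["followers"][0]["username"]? "user_135"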